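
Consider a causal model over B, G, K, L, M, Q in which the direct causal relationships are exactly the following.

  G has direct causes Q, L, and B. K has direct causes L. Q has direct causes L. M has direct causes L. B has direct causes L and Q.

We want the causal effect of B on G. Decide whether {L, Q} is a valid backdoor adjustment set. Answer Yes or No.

Yes

Backdoor paths from B to G (paths whose first edge points into B):
  P1: B <- L -> Q -> G
  P2: B <- L -> G
  P3: B <- Q <- L -> G
  P4: B <- Q -> G
Condition 1 (no descendant of B in the set): holds — descendants of B are {G}; none are in {L, Q}.
Condition 2 (every backdoor path blocked by {L, Q}):
  P1: blocked at fork node L ∈ conditioning set.
  P2: blocked at fork node L ∈ conditioning set.
  P3: blocked at chain node Q ∈ conditioning set.
  P4: blocked at fork node Q ∈ conditioning set.
{L, Q} satisfies the backdoor criterion.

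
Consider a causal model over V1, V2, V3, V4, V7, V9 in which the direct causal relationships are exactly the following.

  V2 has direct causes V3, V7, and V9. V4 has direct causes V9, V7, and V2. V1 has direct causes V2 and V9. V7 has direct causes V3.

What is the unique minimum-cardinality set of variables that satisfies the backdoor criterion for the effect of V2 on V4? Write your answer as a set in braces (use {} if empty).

{V7, V9}

Variables eligible for adjustment (non-descendants of V2, excluding V2 and V4): {V3, V7, V9}.
Backdoor paths from V2 to V4:
  P1: V2 <- V3 -> V7 -> V4
  P2: V2 <- V9 -> V4
  P3: V2 <- V7 -> V4
The empty set is not sufficient: P1 (V2 <- V3 -> V7 -> V4) has no collider blocking it and no conditioned non-collider, so it is open.
Try {V7, V9}:
  P1: blocked at chain node V7 ∈ conditioning set.
  P2: blocked at fork node V9 ∈ conditioning set.
  P3: blocked at fork node V7 ∈ conditioning set.
{V7, V9} contains no descendant of V2 and blocks every backdoor path.
Every element of {V7, V9} is needed (dropping V7 leaves P1 open; dropping V9 leaves P2 open), so no proper subset is valid.
Among all size-2 subsets of the eligible variables, only {V7, V9} blocks every backdoor path, so it is the unique smallest valid adjustment set.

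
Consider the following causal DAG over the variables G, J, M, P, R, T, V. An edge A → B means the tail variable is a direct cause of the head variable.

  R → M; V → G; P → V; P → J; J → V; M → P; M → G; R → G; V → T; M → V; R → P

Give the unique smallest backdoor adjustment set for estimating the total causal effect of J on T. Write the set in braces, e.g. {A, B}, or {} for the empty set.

Variables eligible for adjustment (non-descendants of J, excluding J and T): {M, P, R}.
Backdoor paths from J to T:
  P1: J <- P <- R -> M -> V -> T
  P2: J <- P <- R -> M -> G <- V -> T
  P3: J <- P <- R -> G <- M -> V -> T
  P4: J <- P <- R -> G <- V -> T
  P5: J <- P <- M <- R -> G <- V -> T
  P6: J <- P <- M -> V -> T
  P7: J <- P <- M -> G <- V -> T
  P8: J <- P -> V -> T
The empty set is not sufficient: P1 (J <- P <- R -> M -> V -> T) has no collider blocking it and no conditioned non-collider, so it is open.
Try {P}:
  P1: blocked at chain node P ∈ conditioning set.
  P2: blocked at chain node P ∈ conditioning set.
  P3: blocked at chain node P ∈ conditioning set.
  P4: blocked at chain node P ∈ conditioning set.
  P5: blocked at chain node P ∈ conditioning set.
  P6: blocked at chain node P ∈ conditioning set.
  P7: blocked at chain node P ∈ conditioning set.
  P8: blocked at fork node P ∈ conditioning set.
{P} contains no descendant of J and blocks every backdoor path.
No other singleton works — e.g. {R} leaves P6 open — so {P} is the unique smallest valid adjustment set.

{P}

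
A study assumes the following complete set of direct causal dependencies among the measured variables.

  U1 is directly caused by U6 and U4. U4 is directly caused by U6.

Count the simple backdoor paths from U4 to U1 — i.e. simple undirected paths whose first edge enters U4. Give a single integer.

A backdoor path from U4 to U1 is any simple undirected path whose first edge points into U4 (i.e. leaves U4 via a parent).
Parents of U4: {U6}.
Enumerating:
  P1: U4 <- U6 -> U1
That exhausts the simple backdoor paths. Count: 1.

1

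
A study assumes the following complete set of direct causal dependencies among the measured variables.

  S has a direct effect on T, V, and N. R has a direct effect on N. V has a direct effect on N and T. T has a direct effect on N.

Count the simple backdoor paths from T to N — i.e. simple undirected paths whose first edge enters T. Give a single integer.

4

A backdoor path from T to N is any simple undirected path whose first edge points into T (i.e. leaves T via a parent).
Parents of T: {S, V}.
Enumerating:
  P1: T <- S -> V -> N
  P2: T <- S -> N
  P3: T <- V <- S -> N
  P4: T <- V -> N
That exhausts the simple backdoor paths. Count: 4.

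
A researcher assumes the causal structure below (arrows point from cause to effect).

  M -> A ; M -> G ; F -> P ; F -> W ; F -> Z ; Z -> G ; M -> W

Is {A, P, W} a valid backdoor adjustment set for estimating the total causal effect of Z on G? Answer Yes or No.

Backdoor paths from Z to G (paths whose first edge points into Z):
  P1: Z <- F -> W <- M -> G
Condition 1 (no descendant of Z in the set): holds — descendants of Z are {G}; none are in {A, P, W}.
Condition 2 (every backdoor path blocked by {A, P, W}):
  P1: open — collider(s) W are conditioned on (or have a conditioned descendant) and no non-collider on the path is in the set.
{A, P, W} does not satisfy the backdoor criterion.

No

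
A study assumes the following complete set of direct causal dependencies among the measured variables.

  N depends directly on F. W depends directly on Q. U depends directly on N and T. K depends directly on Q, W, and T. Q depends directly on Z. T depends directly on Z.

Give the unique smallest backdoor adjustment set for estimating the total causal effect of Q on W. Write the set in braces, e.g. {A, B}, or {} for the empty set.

{}

Variables eligible for adjustment (non-descendants of Q, excluding Q and W): {F, N, T, U, Z}.
Backdoor paths from Q to W:
  P1: Q <- Z -> T -> K <- W
Each backdoor path contains an unconditioned collider, so every path is already blocked with the empty conditioning set:
  P1: blocked at collider K (neither it nor any descendant is in the conditioning set).
The empty set is therefore the unique smallest valid set.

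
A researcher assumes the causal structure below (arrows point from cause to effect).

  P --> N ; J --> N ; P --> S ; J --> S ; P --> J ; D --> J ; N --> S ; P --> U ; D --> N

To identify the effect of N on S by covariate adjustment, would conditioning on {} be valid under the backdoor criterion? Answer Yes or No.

Backdoor paths from N to S (paths whose first edge points into N):
  P1: N <- D -> J <- P -> S
  P2: N <- D -> J -> S
  P3: N <- P -> J -> S
  P4: N <- P -> S
  P5: N <- J <- P -> S
  P6: N <- J -> S
Condition 1 (no descendant of N in the set): holds — descendants of N are {S}; none are in {}.
Condition 2 (every backdoor path blocked by {}):
  P1: blocked at collider J (neither it nor any descendant is in the conditioning set).
  P2: open — no interior node is in the conditioning set.
  P3: open — no interior node is in the conditioning set.
  P4: open — no interior node is in the conditioning set.
  P5: open — no interior node is in the conditioning set.
  P6: open — no interior node is in the conditioning set.
{} does not satisfy the backdoor criterion.

No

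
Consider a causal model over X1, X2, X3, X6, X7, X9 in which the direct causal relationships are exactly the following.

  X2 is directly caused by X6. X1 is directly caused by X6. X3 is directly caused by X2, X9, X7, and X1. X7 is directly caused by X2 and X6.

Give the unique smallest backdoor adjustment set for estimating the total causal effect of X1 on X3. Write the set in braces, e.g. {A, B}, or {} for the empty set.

{X6}

Variables eligible for adjustment (non-descendants of X1, excluding X1 and X3): {X2, X6, X7, X9}.
Backdoor paths from X1 to X3:
  P1: X1 <- X6 -> X2 -> X7 -> X3
  P2: X1 <- X6 -> X2 -> X3
  P3: X1 <- X6 -> X7 <- X2 -> X3
  P4: X1 <- X6 -> X7 -> X3
The empty set is not sufficient: P1 (X1 <- X6 -> X2 -> X7 -> X3) has no collider blocking it and no conditioned non-collider, so it is open.
Try {X6}:
  P1: blocked at fork node X6 ∈ conditioning set.
  P2: blocked at fork node X6 ∈ conditioning set.
  P3: blocked at fork node X6 ∈ conditioning set.
  P4: blocked at fork node X6 ∈ conditioning set.
{X6} contains no descendant of X1 and blocks every backdoor path.
No other singleton works — e.g. {X2} leaves P4 open — so {X6} is the unique smallest valid adjustment set.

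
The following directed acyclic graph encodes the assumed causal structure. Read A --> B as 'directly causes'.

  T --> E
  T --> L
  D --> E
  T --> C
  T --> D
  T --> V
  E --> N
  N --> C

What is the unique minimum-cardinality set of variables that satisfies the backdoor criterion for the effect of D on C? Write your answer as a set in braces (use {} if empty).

{T}

Variables eligible for adjustment (non-descendants of D, excluding D and C): {L, T, V}.
Backdoor paths from D to C:
  P1: D <- T -> E -> N -> C
  P2: D <- T -> C
The empty set is not sufficient: P1 (D <- T -> E -> N -> C) has no collider blocking it and no conditioned non-collider, so it is open.
Try {T}:
  P1: blocked at fork node T ∈ conditioning set.
  P2: blocked at fork node T ∈ conditioning set.
{T} contains no descendant of D and blocks every backdoor path.
No other singleton works — e.g. {L} leaves P1 open — so {T} is the unique smallest valid adjustment set.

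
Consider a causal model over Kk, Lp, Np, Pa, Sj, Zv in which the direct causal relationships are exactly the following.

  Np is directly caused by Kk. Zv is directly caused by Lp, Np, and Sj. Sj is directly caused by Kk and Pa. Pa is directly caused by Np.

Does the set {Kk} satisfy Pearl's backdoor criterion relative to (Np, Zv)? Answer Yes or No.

Backdoor paths from Np to Zv (paths whose first edge points into Np):
  P1: Np <- Kk -> Sj -> Zv
Condition 1 (no descendant of Np in the set): holds — descendants of Np are {Pa, Sj, Zv}; none are in {Kk}.
Condition 2 (every backdoor path blocked by {Kk}):
  P1: blocked at fork node Kk ∈ conditioning set.
{Kk} satisfies the backdoor criterion.

Yes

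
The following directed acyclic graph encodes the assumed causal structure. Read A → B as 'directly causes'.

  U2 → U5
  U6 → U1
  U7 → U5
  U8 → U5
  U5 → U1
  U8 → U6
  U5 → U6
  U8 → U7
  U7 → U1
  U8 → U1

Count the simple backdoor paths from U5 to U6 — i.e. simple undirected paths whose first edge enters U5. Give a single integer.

7

A backdoor path from U5 to U6 is any simple undirected path whose first edge points into U5 (i.e. leaves U5 via a parent).
Parents of U5: {U2, U7, U8}.
Enumerating:
  P1: U5 <- U8 -> U7 -> U1 <- U6
  P2: U5 <- U8 -> U6
  P3: U5 <- U8 -> U1 <- U6
  P4: U5 <- U7 <- U8 -> U6
  P5: U5 <- U7 <- U8 -> U1 <- U6
  P6: U5 <- U7 -> U1 <- U8 -> U6
  P7: U5 <- U7 -> U1 <- U6
That exhausts the simple backdoor paths. Count: 7.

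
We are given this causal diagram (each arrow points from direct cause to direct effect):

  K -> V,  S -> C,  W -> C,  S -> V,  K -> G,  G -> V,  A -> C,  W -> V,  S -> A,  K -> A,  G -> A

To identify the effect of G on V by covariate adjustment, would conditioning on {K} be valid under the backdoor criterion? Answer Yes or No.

Yes

Backdoor paths from G to V (paths whose first edge points into G):
  P1: G <- K -> V
  P2: G <- K -> A <- S -> V
  P3: G <- K -> A <- S -> C <- W -> V
  P4: G <- K -> A -> C <- S -> V
  P5: G <- K -> A -> C <- W -> V
Condition 1 (no descendant of G in the set): holds — descendants of G are {A, C, V}; none are in {K}.
Condition 2 (every backdoor path blocked by {K}):
  P1: blocked at fork node K ∈ conditioning set.
  P2: blocked at fork node K ∈ conditioning set.
  P3: blocked at fork node K ∈ conditioning set.
  P4: blocked at fork node K ∈ conditioning set.
  P5: blocked at fork node K ∈ conditioning set.
{K} satisfies the backdoor criterion.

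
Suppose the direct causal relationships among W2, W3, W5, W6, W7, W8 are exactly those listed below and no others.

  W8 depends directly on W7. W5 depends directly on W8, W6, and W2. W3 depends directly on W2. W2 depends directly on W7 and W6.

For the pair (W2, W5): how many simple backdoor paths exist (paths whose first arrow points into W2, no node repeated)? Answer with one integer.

A backdoor path from W2 to W5 is any simple undirected path whose first edge points into W2 (i.e. leaves W2 via a parent).
Parents of W2: {W6, W7}.
Enumerating:
  P1: W2 <- W6 -> W5
  P2: W2 <- W7 -> W8 -> W5
That exhausts the simple backdoor paths. Count: 2.

2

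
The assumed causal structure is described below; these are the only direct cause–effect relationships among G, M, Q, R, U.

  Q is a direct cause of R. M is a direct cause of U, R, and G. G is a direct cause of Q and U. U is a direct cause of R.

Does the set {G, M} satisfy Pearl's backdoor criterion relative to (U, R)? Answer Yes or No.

Backdoor paths from U to R (paths whose first edge points into U):
  P1: U <- M -> G -> Q -> R
  P2: U <- M -> R
  P3: U <- G <- M -> R
  P4: U <- G -> Q -> R
Condition 1 (no descendant of U in the set): holds — descendants of U are {R}; none are in {G, M}.
Condition 2 (every backdoor path blocked by {G, M}):
  P1: blocked at fork node M ∈ conditioning set.
  P2: blocked at fork node M ∈ conditioning set.
  P3: blocked at chain node G ∈ conditioning set.
  P4: blocked at fork node G ∈ conditioning set.
{G, M} satisfies the backdoor criterion.

Yes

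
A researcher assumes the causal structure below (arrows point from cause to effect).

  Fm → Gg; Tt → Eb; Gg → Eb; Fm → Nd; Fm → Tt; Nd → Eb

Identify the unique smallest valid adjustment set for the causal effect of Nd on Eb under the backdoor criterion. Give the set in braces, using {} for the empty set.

{Fm}

Variables eligible for adjustment (non-descendants of Nd, excluding Nd and Eb): {Fm, Gg, Tt}.
Backdoor paths from Nd to Eb:
  P1: Nd <- Fm -> Tt -> Eb
  P2: Nd <- Fm -> Gg -> Eb
The empty set is not sufficient: P1 (Nd <- Fm -> Tt -> Eb) has no collider blocking it and no conditioned non-collider, so it is open.
Try {Fm}:
  P1: blocked at fork node Fm ∈ conditioning set.
  P2: blocked at fork node Fm ∈ conditioning set.
{Fm} contains no descendant of Nd and blocks every backdoor path.
No other singleton works — e.g. {Tt} leaves P2 open — so {Fm} is the unique smallest valid adjustment set.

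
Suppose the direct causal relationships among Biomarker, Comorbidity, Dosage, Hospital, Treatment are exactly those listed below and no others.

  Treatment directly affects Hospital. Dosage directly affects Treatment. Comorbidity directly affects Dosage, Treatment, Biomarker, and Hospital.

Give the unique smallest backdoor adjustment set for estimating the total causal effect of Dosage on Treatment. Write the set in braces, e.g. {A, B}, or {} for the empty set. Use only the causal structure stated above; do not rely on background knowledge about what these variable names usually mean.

Variables eligible for adjustment (non-descendants of Dosage, excluding Dosage and Treatment): {Biomarker, Comorbidity}.
Backdoor paths from Dosage to Treatment:
  P1: Dosage <- Comorbidity -> Treatment
  P2: Dosage <- Comorbidity -> Hospital <- Treatment
The empty set is not sufficient: P1 (Dosage <- Comorbidity -> Treatment) has no collider blocking it and no conditioned non-collider, so it is open.
Try {Comorbidity}:
  P1: blocked at fork node Comorbidity ∈ conditioning set.
  P2: blocked at fork node Comorbidity ∈ conditioning set.
{Comorbidity} contains no descendant of Dosage and blocks every backdoor path.
No other singleton works — e.g. {Biomarker} leaves P1 open — so {Comorbidity} is the unique smallest valid adjustment set.

{Comorbidity}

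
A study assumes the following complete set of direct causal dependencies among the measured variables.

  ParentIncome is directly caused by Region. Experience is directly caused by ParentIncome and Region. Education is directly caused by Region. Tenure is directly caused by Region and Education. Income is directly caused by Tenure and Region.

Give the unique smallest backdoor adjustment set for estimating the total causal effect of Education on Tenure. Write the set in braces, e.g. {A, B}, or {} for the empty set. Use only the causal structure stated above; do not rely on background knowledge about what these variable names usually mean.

Variables eligible for adjustment (non-descendants of Education, excluding Education and Tenure): {Experience, ParentIncome, Region}.
Backdoor paths from Education to Tenure:
  P1: Education <- Region -> Tenure
  P2: Education <- Region -> Income <- Tenure
The empty set is not sufficient: P1 (Education <- Region -> Tenure) has no collider blocking it and no conditioned non-collider, so it is open.
Try {Region}:
  P1: blocked at fork node Region ∈ conditioning set.
  P2: blocked at fork node Region ∈ conditioning set.
{Region} contains no descendant of Education and blocks every backdoor path.
No other singleton works — e.g. {ParentIncome} leaves P1 open — so {Region} is the unique smallest valid adjustment set.

{Region}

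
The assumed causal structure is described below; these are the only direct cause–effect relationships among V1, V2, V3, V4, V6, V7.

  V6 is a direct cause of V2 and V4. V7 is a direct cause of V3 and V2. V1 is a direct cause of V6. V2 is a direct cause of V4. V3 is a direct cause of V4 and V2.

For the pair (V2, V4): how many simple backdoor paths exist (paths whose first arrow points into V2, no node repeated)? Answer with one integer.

3

A backdoor path from V2 to V4 is any simple undirected path whose first edge points into V2 (i.e. leaves V2 via a parent).
Parents of V2: {V3, V6, V7}.
Enumerating:
  P1: V2 <- V7 -> V3 -> V4
  P2: V2 <- V3 -> V4
  P3: V2 <- V6 -> V4
That exhausts the simple backdoor paths. Count: 3.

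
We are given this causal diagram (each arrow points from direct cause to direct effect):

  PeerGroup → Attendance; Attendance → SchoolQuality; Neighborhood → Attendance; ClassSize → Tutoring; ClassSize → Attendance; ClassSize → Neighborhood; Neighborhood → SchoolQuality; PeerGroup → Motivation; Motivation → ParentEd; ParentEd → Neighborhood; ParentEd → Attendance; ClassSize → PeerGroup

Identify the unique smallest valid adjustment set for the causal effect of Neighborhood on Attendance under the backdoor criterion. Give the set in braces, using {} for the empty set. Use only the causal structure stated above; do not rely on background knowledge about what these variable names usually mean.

Variables eligible for adjustment (non-descendants of Neighborhood, excluding Neighborhood and Attendance): {ClassSize, Motivation, ParentEd, PeerGroup, Tutoring}.
Backdoor paths from Neighborhood to Attendance:
  P1: Neighborhood <- ClassSize -> PeerGroup -> Motivation -> ParentEd -> Attendance
  P2: Neighborhood <- ClassSize -> PeerGroup -> Attendance
  P3: Neighborhood <- ClassSize -> Attendance
  P4: Neighborhood <- ParentEd <- Motivation <- PeerGroup <- ClassSize -> Attendance
  P5: Neighborhood <- ParentEd <- Motivation <- PeerGroup -> Attendance
  P6: Neighborhood <- ParentEd -> Attendance
The empty set is not sufficient: P1 (Neighborhood <- ClassSize -> PeerGroup -> Motivation -> ParentEd -> Attendance) has no collider blocking it and no conditioned non-collider, so it is open.
Try {ClassSize, ParentEd}:
  P1: blocked at fork node ClassSize ∈ conditioning set.
  P2: blocked at fork node ClassSize ∈ conditioning set.
  P3: blocked at fork node ClassSize ∈ conditioning set.
  P4: blocked at chain node ParentEd ∈ conditioning set.
  P5: blocked at chain node ParentEd ∈ conditioning set.
  P6: blocked at fork node ParentEd ∈ conditioning set.
{ClassSize, ParentEd} contains no descendant of Neighborhood and blocks every backdoor path.
Every element of {ClassSize, ParentEd} is needed (dropping ClassSize leaves P2 open; dropping ParentEd leaves P5 open), so no proper subset is valid.
Among all size-2 subsets of the eligible variables, only {ClassSize, ParentEd} blocks every backdoor path, so it is the unique smallest valid adjustment set.

{ClassSize, ParentEd}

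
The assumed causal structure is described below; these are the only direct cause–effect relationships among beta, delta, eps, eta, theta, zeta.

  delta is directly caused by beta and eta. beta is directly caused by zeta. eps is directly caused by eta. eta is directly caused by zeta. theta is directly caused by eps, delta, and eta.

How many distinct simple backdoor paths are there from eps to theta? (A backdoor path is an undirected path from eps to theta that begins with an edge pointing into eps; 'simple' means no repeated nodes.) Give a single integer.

A backdoor path from eps to theta is any simple undirected path whose first edge points into eps (i.e. leaves eps via a parent).
Parents of eps: {eta}.
Enumerating:
  P1: eps <- eta <- zeta -> beta -> delta -> theta
  P2: eps <- eta -> delta -> theta
  P3: eps <- eta -> theta
That exhausts the simple backdoor paths. Count: 3.

3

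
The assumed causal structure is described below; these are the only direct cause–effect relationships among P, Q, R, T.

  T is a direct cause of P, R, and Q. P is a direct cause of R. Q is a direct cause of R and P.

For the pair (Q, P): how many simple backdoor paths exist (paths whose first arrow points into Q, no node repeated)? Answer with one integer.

2

A backdoor path from Q to P is any simple undirected path whose first edge points into Q (i.e. leaves Q via a parent).
Parents of Q: {T}.
Enumerating:
  P1: Q <- T -> P
  P2: Q <- T -> R <- P
That exhausts the simple backdoor paths. Count: 2.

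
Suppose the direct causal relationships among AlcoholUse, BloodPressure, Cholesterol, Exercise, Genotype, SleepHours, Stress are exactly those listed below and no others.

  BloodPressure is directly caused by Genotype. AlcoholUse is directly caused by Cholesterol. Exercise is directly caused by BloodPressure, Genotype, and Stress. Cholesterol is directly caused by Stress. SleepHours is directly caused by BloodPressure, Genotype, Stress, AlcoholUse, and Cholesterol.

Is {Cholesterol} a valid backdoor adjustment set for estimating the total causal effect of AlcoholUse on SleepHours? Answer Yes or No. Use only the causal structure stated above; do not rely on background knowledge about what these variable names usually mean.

Yes

Backdoor paths from AlcoholUse to SleepHours (paths whose first edge points into AlcoholUse):
  P1: AlcoholUse <- Cholesterol <- Stress -> Exercise <- Genotype -> BloodPressure -> SleepHours
  P2: AlcoholUse <- Cholesterol <- Stress -> Exercise <- Genotype -> SleepHours
  P3: AlcoholUse <- Cholesterol <- Stress -> Exercise <- BloodPressure <- Genotype -> SleepHours
  P4: AlcoholUse <- Cholesterol <- Stress -> Exercise <- BloodPressure -> SleepHours
  P5: AlcoholUse <- Cholesterol <- Stress -> SleepHours
  P6: AlcoholUse <- Cholesterol -> SleepHours
Condition 1 (no descendant of AlcoholUse in the set): holds — descendants of AlcoholUse are {SleepHours}; none are in {Cholesterol}.
Condition 2 (every backdoor path blocked by {Cholesterol}):
  P1: blocked at chain node Cholesterol ∈ conditioning set.
  P2: blocked at chain node Cholesterol ∈ conditioning set.
  P3: blocked at chain node Cholesterol ∈ conditioning set.
  P4: blocked at chain node Cholesterol ∈ conditioning set.
  P5: blocked at chain node Cholesterol ∈ conditioning set.
  P6: blocked at fork node Cholesterol ∈ conditioning set.
{Cholesterol} satisfies the backdoor criterion.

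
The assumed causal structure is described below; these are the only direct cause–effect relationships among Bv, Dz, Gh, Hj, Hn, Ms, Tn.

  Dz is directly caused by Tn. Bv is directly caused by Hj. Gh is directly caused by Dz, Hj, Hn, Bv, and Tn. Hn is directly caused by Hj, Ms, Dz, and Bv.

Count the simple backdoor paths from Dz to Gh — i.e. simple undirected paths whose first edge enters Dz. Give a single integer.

1

A backdoor path from Dz to Gh is any simple undirected path whose first edge points into Dz (i.e. leaves Dz via a parent).
Parents of Dz: {Tn}.
Enumerating:
  P1: Dz <- Tn -> Gh
That exhausts the simple backdoor paths. Count: 1.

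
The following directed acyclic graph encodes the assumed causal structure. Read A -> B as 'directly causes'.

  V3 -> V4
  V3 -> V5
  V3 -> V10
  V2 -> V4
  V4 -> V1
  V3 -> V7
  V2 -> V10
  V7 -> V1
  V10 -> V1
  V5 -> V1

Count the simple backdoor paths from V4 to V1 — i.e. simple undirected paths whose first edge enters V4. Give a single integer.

6

A backdoor path from V4 to V1 is any simple undirected path whose first edge points into V4 (i.e. leaves V4 via a parent).
Parents of V4: {V2, V3}.
Enumerating:
  P1: V4 <- V3 -> V7 -> V1
  P2: V4 <- V3 -> V10 -> V1
  P3: V4 <- V3 -> V5 -> V1
  P4: V4 <- V2 -> V10 <- V3 -> V7 -> V1
  P5: V4 <- V2 -> V10 <- V3 -> V5 -> V1
  P6: V4 <- V2 -> V10 -> V1
That exhausts the simple backdoor paths. Count: 6.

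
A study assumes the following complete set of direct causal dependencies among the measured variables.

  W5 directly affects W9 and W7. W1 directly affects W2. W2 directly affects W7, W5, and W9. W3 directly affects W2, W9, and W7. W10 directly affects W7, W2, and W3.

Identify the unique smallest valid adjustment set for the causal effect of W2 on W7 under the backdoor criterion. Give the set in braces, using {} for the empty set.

{W10, W3}

Variables eligible for adjustment (non-descendants of W2, excluding W2 and W7): {W1, W10, W3}.
Backdoor paths from W2 to W7:
  P1: W2 <- W10 -> W3 -> W9 <- W5 -> W7
  P2: W2 <- W10 -> W3 -> W7
  P3: W2 <- W10 -> W7
  P4: W2 <- W3 <- W10 -> W7
  P5: W2 <- W3 -> W9 <- W5 -> W7
  P6: W2 <- W3 -> W7
The empty set is not sufficient: P2 (W2 <- W10 -> W3 -> W7) has no collider blocking it and no conditioned non-collider, so it is open.
Try {W10, W3}:
  P1: blocked at fork node W10 ∈ conditioning set.
  P2: blocked at fork node W10 ∈ conditioning set.
  P3: blocked at fork node W10 ∈ conditioning set.
  P4: blocked at chain node W3 ∈ conditioning set.
  P5: blocked at fork node W3 ∈ conditioning set.
  P6: blocked at fork node W3 ∈ conditioning set.
{W10, W3} contains no descendant of W2 and blocks every backdoor path.
Every element of {W10, W3} is needed (dropping W10 leaves P3 open; dropping W3 leaves P6 open), so no proper subset is valid.
Among all size-2 subsets of the eligible variables, only {W10, W3} blocks every backdoor path, so it is the unique smallest valid adjustment set.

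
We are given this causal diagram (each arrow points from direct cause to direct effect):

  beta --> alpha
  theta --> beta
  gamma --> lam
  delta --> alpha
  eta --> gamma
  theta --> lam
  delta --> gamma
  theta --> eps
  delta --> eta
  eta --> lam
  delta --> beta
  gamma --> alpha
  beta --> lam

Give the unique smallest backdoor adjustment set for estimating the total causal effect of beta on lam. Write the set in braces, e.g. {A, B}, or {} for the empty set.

Variables eligible for adjustment (non-descendants of beta, excluding beta and lam): {delta, eps, eta, gamma, theta}.
Backdoor paths from beta to lam:
  P1: beta <- delta -> eta -> gamma -> lam
  P2: beta <- delta -> eta -> lam
  P3: beta <- delta -> gamma <- eta -> lam
  P4: beta <- delta -> gamma -> lam
  P5: beta <- delta -> alpha <- gamma <- eta -> lam
  P6: beta <- delta -> alpha <- gamma -> lam
  P7: beta <- theta -> lam
The empty set is not sufficient: P1 (beta <- delta -> eta -> gamma -> lam) has no collider blocking it and no conditioned non-collider, so it is open.
Try {delta, theta}:
  P1: blocked at fork node delta ∈ conditioning set.
  P2: blocked at fork node delta ∈ conditioning set.
  P3: blocked at fork node delta ∈ conditioning set.
  P4: blocked at fork node delta ∈ conditioning set.
  P5: blocked at fork node delta ∈ conditioning set.
  P6: blocked at fork node delta ∈ conditioning set.
  P7: blocked at fork node theta ∈ conditioning set.
{delta, theta} contains no descendant of beta and blocks every backdoor path.
Every element of {delta, theta} is needed (dropping delta leaves P1 open; dropping theta leaves P7 open), so no proper subset is valid.
Among all size-2 subsets of the eligible variables, only {delta, theta} blocks every backdoor path, so it is the unique smallest valid adjustment set.

{delta, theta}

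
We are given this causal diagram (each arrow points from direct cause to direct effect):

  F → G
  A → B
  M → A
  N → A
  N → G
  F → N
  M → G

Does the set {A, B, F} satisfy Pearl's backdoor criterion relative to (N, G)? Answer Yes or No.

No

Backdoor paths from N to G (paths whose first edge points into N):
  P1: N <- F -> G
Condition 1 (no descendant of N in the set): FAILS — A and B are descendants of N.
Condition 2 (every backdoor path blocked by {A, B, F}):
  P1: blocked at fork node F ∈ conditioning set.
{A, B, F} does not satisfy the backdoor criterion.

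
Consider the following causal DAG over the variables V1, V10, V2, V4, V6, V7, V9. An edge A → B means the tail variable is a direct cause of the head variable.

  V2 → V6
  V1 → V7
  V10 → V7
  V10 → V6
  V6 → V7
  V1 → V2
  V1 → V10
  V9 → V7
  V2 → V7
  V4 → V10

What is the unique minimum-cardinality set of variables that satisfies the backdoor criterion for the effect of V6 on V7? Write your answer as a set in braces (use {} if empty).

{V10, V2}

Variables eligible for adjustment (non-descendants of V6, excluding V6 and V7): {V1, V10, V2, V4, V9}.
Backdoor paths from V6 to V7:
  P1: V6 <- V2 <- V1 -> V10 -> V7
  P2: V6 <- V2 <- V1 -> V7
  P3: V6 <- V2 -> V7
  P4: V6 <- V10 <- V1 -> V2 -> V7
  P5: V6 <- V10 <- V1 -> V7
  P6: V6 <- V10 -> V7
The empty set is not sufficient: P1 (V6 <- V2 <- V1 -> V10 -> V7) has no collider blocking it and no conditioned non-collider, so it is open.
Try {V10, V2}:
  P1: blocked at chain node V2 ∈ conditioning set.
  P2: blocked at chain node V2 ∈ conditioning set.
  P3: blocked at fork node V2 ∈ conditioning set.
  P4: blocked at chain node V10 ∈ conditioning set.
  P5: blocked at chain node V10 ∈ conditioning set.
  P6: blocked at fork node V10 ∈ conditioning set.
{V10, V2} contains no descendant of V6 and blocks every backdoor path.
Every element of {V10, V2} is needed (dropping V10 leaves P5 open; dropping V2 leaves P2 open), so no proper subset is valid.
Among all size-2 subsets of the eligible variables, only {V10, V2} blocks every backdoor path, so it is the unique smallest valid adjustment set.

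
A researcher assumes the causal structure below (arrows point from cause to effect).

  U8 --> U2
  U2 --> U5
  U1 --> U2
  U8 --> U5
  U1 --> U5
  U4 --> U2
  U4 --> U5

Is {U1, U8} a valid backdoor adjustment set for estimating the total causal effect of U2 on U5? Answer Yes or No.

Backdoor paths from U2 to U5 (paths whose first edge points into U2):
  P1: U2 <- U1 -> U5
  P2: U2 <- U8 -> U5
  P3: U2 <- U4 -> U5
Condition 1 (no descendant of U2 in the set): holds — descendants of U2 are {U5}; none are in {U1, U8}.
Condition 2 (every backdoor path blocked by {U1, U8}):
  P1: blocked at fork node U1 ∈ conditioning set.
  P2: blocked at fork node U8 ∈ conditioning set.
  P3: open — no interior node is in the conditioning set.
{U1, U8} does not satisfy the backdoor criterion.

No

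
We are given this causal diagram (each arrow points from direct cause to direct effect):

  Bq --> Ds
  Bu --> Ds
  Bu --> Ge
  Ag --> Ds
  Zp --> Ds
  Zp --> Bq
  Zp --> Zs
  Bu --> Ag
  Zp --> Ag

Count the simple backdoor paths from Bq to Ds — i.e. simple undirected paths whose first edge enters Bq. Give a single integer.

A backdoor path from Bq to Ds is any simple undirected path whose first edge points into Bq (i.e. leaves Bq via a parent).
Parents of Bq: {Zp}.
Enumerating:
  P1: Bq <- Zp -> Ag <- Bu -> Ds
  P2: Bq <- Zp -> Ag -> Ds
  P3: Bq <- Zp -> Ds
That exhausts the simple backdoor paths. Count: 3.

3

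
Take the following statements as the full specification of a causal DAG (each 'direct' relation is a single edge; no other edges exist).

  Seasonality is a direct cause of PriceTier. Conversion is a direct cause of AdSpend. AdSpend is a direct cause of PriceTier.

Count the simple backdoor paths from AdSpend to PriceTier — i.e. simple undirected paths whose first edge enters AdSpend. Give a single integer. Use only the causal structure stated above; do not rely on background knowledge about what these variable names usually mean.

0

A backdoor path from AdSpend to PriceTier is any simple undirected path whose first edge points into AdSpend (i.e. leaves AdSpend via a parent).
Parents of AdSpend: {Conversion}.
No simple path from any parent of AdSpend reaches PriceTier without revisiting AdSpend, so there are no backdoor paths.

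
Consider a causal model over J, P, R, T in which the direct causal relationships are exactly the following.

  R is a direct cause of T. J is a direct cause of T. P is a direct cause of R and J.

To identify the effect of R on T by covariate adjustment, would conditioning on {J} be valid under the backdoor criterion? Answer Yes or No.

Backdoor paths from R to T (paths whose first edge points into R):
  P1: R <- P -> J -> T
Condition 1 (no descendant of R in the set): holds — descendants of R are {T}; none are in {J}.
Condition 2 (every backdoor path blocked by {J}):
  P1: blocked at chain node J ∈ conditioning set.
{J} satisfies the backdoor criterion.

Yes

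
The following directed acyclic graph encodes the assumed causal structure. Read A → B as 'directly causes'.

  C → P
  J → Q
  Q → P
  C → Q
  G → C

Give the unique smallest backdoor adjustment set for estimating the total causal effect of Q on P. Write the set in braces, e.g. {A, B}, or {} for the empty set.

Variables eligible for adjustment (non-descendants of Q, excluding Q and P): {C, G, J}.
Backdoor paths from Q to P:
  P1: Q <- C -> P
The empty set is not sufficient: P1 (Q <- C -> P) has no collider blocking it and no conditioned non-collider, so it is open.
Try {C}:
  P1: blocked at fork node C ∈ conditioning set.
{C} contains no descendant of Q and blocks every backdoor path.
No other singleton works — e.g. {G} leaves P1 open — so {C} is the unique smallest valid adjustment set.

{C}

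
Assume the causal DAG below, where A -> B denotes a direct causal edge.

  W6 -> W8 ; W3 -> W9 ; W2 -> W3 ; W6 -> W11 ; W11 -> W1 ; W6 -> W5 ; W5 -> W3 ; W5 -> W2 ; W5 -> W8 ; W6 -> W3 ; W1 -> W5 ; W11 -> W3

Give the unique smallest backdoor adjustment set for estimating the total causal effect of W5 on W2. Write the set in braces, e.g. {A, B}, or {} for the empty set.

Variables eligible for adjustment (non-descendants of W5, excluding W5 and W2): {W1, W11, W6}.
Backdoor paths from W5 to W2:
  P1: W5 <- W6 -> W11 -> W3 <- W2
  P2: W5 <- W6 -> W3 <- W2
  P3: W5 <- W1 <- W11 <- W6 -> W3 <- W2
  P4: W5 <- W1 <- W11 -> W3 <- W2
Each backdoor path contains an unconditioned collider, so every path is already blocked with the empty conditioning set:
  P1: blocked at collider W3 (neither it nor any descendant is in the conditioning set).
  P2: blocked at collider W3 (neither it nor any descendant is in the conditioning set).
  P3: blocked at collider W3 (neither it nor any descendant is in the conditioning set).
  P4: blocked at collider W3 (neither it nor any descendant is in the conditioning set).
The empty set is therefore the unique smallest valid set.

{}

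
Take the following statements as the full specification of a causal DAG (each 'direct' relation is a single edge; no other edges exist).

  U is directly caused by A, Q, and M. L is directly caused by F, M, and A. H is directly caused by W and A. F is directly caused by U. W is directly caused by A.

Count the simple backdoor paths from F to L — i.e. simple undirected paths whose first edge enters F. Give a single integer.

A backdoor path from F to L is any simple undirected path whose first edge points into F (i.e. leaves F via a parent).
Parents of F: {U}.
Enumerating:
  P1: F <- U <- M -> L
  P2: F <- U <- A -> L
That exhausts the simple backdoor paths. Count: 2.

2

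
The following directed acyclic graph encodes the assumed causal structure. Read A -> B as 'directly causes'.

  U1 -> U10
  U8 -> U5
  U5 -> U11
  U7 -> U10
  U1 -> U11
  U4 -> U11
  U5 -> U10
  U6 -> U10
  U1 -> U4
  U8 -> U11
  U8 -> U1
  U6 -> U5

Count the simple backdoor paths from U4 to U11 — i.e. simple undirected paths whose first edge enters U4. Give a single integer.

7

A backdoor path from U4 to U11 is any simple undirected path whose first edge points into U4 (i.e. leaves U4 via a parent).
Parents of U4: {U1}.
Enumerating:
  P1: U4 <- U1 <- U8 -> U5 -> U11
  P2: U4 <- U1 <- U8 -> U11
  P3: U4 <- U1 -> U10 <- U6 -> U5 <- U8 -> U11
  P4: U4 <- U1 -> U10 <- U6 -> U5 -> U11
  P5: U4 <- U1 -> U10 <- U5 <- U8 -> U11
  P6: U4 <- U1 -> U10 <- U5 -> U11
  P7: U4 <- U1 -> U11
That exhausts the simple backdoor paths. Count: 7.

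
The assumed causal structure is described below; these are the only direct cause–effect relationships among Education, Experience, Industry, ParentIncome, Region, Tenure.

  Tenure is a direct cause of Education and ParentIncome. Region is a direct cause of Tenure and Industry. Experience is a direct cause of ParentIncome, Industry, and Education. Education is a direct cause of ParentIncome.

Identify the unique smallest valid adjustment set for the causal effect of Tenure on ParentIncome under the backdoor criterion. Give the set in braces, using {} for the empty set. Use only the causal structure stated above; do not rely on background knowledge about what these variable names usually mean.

{}

Variables eligible for adjustment (non-descendants of Tenure, excluding Tenure and ParentIncome): {Experience, Industry, Region}.
Backdoor paths from Tenure to ParentIncome:
  P1: Tenure <- Region -> Industry <- Experience -> Education -> ParentIncome
  P2: Tenure <- Region -> Industry <- Experience -> ParentIncome
Each backdoor path contains an unconditioned collider, so every path is already blocked with the empty conditioning set:
  P1: blocked at collider Industry (neither it nor any descendant is in the conditioning set).
  P2: blocked at collider Industry (neither it nor any descendant is in the conditioning set).
The empty set is therefore the unique smallest valid set.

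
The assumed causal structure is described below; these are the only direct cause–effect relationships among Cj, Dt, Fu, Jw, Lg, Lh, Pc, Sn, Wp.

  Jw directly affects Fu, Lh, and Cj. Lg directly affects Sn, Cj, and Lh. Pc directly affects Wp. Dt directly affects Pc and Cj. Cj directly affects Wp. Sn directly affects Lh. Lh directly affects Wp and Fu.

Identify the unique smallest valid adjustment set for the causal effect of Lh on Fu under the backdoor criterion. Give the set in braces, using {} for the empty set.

{Jw}

Variables eligible for adjustment (non-descendants of Lh, excluding Lh and Fu): {Cj, Dt, Jw, Lg, Pc, Sn}.
Backdoor paths from Lh to Fu:
  P1: Lh <- Lg -> Cj <- Jw -> Fu
  P2: Lh <- Sn <- Lg -> Cj <- Jw -> Fu
  P3: Lh <- Jw -> Fu
The empty set is not sufficient: P3 (Lh <- Jw -> Fu) has no collider blocking it and no conditioned non-collider, so it is open.
Try {Jw}:
  P1: blocked at collider Cj (neither it nor any descendant is in the conditioning set).
  P2: blocked at collider Cj (neither it nor any descendant is in the conditioning set).
  P3: blocked at fork node Jw ∈ conditioning set.
{Jw} contains no descendant of Lh and blocks every backdoor path.
No other singleton works — e.g. {Lg} leaves P3 open — so {Jw} is the unique smallest valid adjustment set.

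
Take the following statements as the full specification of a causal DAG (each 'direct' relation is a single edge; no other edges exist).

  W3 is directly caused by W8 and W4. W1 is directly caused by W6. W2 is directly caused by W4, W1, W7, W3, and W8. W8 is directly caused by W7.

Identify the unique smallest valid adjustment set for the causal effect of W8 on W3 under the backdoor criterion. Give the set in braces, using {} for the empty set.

Variables eligible for adjustment (non-descendants of W8, excluding W8 and W3): {W1, W4, W6, W7}.
Backdoor paths from W8 to W3:
  P1: W8 <- W7 -> W2 <- W4 -> W3
  P2: W8 <- W7 -> W2 <- W3
Each backdoor path contains an unconditioned collider, so every path is already blocked with the empty conditioning set:
  P1: blocked at collider W2 (neither it nor any descendant is in the conditioning set).
  P2: blocked at collider W2 (neither it nor any descendant is in the conditioning set).
The empty set is therefore the unique smallest valid set.

{}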